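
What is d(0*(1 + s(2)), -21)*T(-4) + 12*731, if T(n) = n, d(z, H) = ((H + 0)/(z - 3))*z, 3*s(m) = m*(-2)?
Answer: 8772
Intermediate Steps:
s(m) = -2*m/3 (s(m) = (m*(-2))/3 = (-2*m)/3 = -2*m/3)
d(z, H) = H*z/(-3 + z) (d(z, H) = (H/(-3 + z))*z = H*z/(-3 + z))
d(0*(1 + s(2)), -21)*T(-4) + 12*731 = -21*0*(1 - ⅔*2)/(-3 + 0*(1 - ⅔*2))*(-4) + 12*731 = -21*0*(1 - 4/3)/(-3 + 0*(1 - 4/3))*(-4) + 8772 = -21*0*(-⅓)/(-3 + 0*(-⅓))*(-4) + 8772 = -21*0/(-3 + 0)*(-4) + 8772 = -21*0/(-3)*(-4) + 8772 = -21*0*(-⅓)*(-4) + 8772 = 0*(-4) + 8772 = 0 + 8772 = 8772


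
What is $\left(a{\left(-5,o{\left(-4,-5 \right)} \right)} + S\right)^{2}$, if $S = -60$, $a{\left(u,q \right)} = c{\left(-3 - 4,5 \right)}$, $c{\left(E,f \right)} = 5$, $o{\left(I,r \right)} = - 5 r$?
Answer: $3025$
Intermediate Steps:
$a{\left(u,q \right)} = 5$
$\left(a{\left(-5,o{\left(-4,-5 \right)} \right)} + S\right)^{2} = \left(5 - 60\right)^{2} = \left(-55\right)^{2} = 3025$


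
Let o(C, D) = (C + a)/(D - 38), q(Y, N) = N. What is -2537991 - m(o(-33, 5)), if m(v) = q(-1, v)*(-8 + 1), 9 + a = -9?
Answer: -27917782/11 ≈ -2.5380e+6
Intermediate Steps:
a = -18 (a = -9 - 9 = -18)
o(C, D) = (-18 + C)/(-38 + D) (o(C, D) = (C - 18)/(D - 38) = (-18 + C)/(-38 + D))
m(v) = -7*v (m(v) = v*(-8 + 1) = v*(-7) = -7*v)
-2537991 - m(o(-33, 5)) = -2537991 - (-7)*(-18 - 33)/(-38 + 5) = -2537991 - (-7)*-51/(-33) = -2537991 - (-7)*(-1/33*(-51)) = -2537991 - (-7)*17/11 = -2537991 - 1*(-119/11) = -2537991 + 119/11 = -27917782/11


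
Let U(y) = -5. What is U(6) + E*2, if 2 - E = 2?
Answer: -5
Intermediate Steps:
E = 0 (E = 2 - 1*2 = 2 - 2 = 0)
U(6) + E*2 = -5 + 0*2 = -5 + 0 = -5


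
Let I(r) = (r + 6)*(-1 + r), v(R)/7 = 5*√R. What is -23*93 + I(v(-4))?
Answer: -7045 + 350*I ≈ -7045.0 + 350.0*I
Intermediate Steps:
v(R) = 35*√R (v(R) = 7*(5*√R) = 35*√R)
I(r) = (-1 + r)*(6 + r) (I(r) = (6 + r)*(-1 + r) = (-1 + r)*(6 + r))
-23*93 + I(v(-4)) = -23*93 + (-6 + (35*√(-4))² + 5*(35*√(-4))) = -2139 + (-6 + (35*(2*I))² + 5*(35*(2*I))) = -2139 + (-6 + (70*I)² + 5*(70*I)) = -2139 + (-6 - 4900 + 350*I) = -2139 + (-4906 + 350*I) = -7045 + 350*I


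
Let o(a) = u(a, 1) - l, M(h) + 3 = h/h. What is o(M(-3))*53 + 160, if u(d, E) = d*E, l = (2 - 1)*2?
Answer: -52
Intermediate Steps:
l = 2 (l = 1*2 = 2)
u(d, E) = E*d
M(h) = -2 (M(h) = -3 + h/h = -3 + 1 = -2)
o(a) = -2 + a (o(a) = 1*a - 1*2 = a - 2 = -2 + a)
o(M(-3))*53 + 160 = (-2 - 2)*53 + 160 = -4*53 + 160 = -212 + 160 = -52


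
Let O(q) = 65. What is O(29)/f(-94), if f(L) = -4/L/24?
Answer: 36660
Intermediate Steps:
f(L) = -1/(6*L) (f(L) = -4/L*(1/24) = -1/(6*L))
O(29)/f(-94) = 65/((-⅙/(-94))) = 65/((-⅙*(-1/94))) = 65/(1/564) = 65*564 = 36660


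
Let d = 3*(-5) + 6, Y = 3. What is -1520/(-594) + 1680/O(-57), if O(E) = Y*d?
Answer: -17720/297 ≈ -59.663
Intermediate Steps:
d = -9 (d = -15 + 6 = -9)
O(E) = -27 (O(E) = 3*(-9) = -27)
-1520/(-594) + 1680/O(-57) = -1520/(-594) + 1680/(-27) = -1520*(-1/594) + 1680*(-1/27) = 760/297 - 560/9 = -17720/297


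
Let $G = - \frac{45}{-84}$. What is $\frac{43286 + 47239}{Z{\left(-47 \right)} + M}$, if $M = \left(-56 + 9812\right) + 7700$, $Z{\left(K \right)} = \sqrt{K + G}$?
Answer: $\frac{14748574400}{2843978503} - \frac{60350 i \sqrt{9107}}{2843978503} \approx 5.1859 - 0.0020251 i$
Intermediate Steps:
$G = \frac{15}{28}$ ($G = \left(-45\right) \left(- \frac{1}{84}\right) = \frac{15}{28} \approx 0.53571$)
$Z{\left(K \right)} = \sqrt{\frac{15}{28} + K}$ ($Z{\left(K \right)} = \sqrt{K + \frac{15}{28}} = \sqrt{\frac{15}{28} + K}$)
$M = 17456$ ($M = 9756 + 7700 = 17456$)
$\frac{43286 + 47239}{Z{\left(-47 \right)} + M} = \frac{43286 + 47239}{\frac{\sqrt{105 + 196 \left(-47\right)}}{14} + 17456} = \frac{90525}{\frac{\sqrt{105 - 9212}}{14} + 17456} = \frac{90525}{\frac{\sqrt{-9107}}{14} + 17456} = \frac{90525}{\frac{i \sqrt{9107}}{14} + 17456} = \frac{90525}{17456 + \frac{i \sqrt{9107}}{14}}$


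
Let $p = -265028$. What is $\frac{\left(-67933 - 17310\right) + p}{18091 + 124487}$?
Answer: $- \frac{38919}{15842} \approx -2.4567$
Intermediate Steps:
$\frac{\left(-67933 - 17310\right) + p}{18091 + 124487} = \frac{\left(-67933 - 17310\right) - 265028}{18091 + 124487} = \frac{-85243 - 265028}{142578} = \left(-350271\right) \frac{1}{142578} = - \frac{38919}{15842}$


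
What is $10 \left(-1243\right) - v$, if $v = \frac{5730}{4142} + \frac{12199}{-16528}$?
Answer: $- \frac{425494624431}{34229488} \approx -12431.0$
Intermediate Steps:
$v = \frac{22088591}{34229488}$ ($v = 5730 \cdot \frac{1}{4142} + 12199 \left(- \frac{1}{16528}\right) = \frac{2865}{2071} - \frac{12199}{16528} = \frac{22088591}{34229488} \approx 0.64531$)
$10 \left(-1243\right) - v = 10 \left(-1243\right) - \frac{22088591}{34229488} = -12430 - \frac{22088591}{34229488} = - \frac{425494624431}{34229488}$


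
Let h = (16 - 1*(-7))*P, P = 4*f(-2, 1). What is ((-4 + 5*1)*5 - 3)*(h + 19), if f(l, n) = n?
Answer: 222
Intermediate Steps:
P = 4 (P = 4*1 = 4)
h = 92 (h = (16 - 1*(-7))*4 = (16 + 7)*4 = 23*4 = 92)
((-4 + 5*1)*5 - 3)*(h + 19) = ((-4 + 5*1)*5 - 3)*(92 + 19) = ((-4 + 5)*5 - 3)*111 = (1*5 - 3)*111 = (5 - 3)*111 = 2*111 = 222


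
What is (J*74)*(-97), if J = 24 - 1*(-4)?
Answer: -200984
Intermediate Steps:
J = 28 (J = 24 + 4 = 28)
(J*74)*(-97) = (28*74)*(-97) = 2072*(-97) = -200984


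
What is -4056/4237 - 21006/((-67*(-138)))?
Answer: -21084033/6529217 ≈ -3.2292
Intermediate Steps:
-4056/4237 - 21006/((-67*(-138))) = -4056*1/4237 - 21006/9246 = -4056/4237 - 21006*1/9246 = -4056/4237 - 3501/1541 = -21084033/6529217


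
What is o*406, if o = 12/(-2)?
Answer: -2436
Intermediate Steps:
o = -6 (o = 12*(-1/2) = -6)
o*406 = -6*406 = -2436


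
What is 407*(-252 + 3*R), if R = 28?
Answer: -68376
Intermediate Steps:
407*(-252 + 3*R) = 407*(-252 + 3*28) = 407*(-252 + 84) = 407*(-168) = -68376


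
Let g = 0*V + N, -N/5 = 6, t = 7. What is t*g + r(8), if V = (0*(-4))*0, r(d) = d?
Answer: -202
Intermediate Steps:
V = 0 (V = 0*0 = 0)
N = -30 (N = -5*6 = -30)
g = -30 (g = 0*0 - 30 = 0 - 30 = -30)
t*g + r(8) = 7*(-30) + 8 = -210 + 8 = -202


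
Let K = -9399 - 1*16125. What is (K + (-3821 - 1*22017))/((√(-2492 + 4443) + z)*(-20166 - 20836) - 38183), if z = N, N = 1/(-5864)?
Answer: -16856226940524120/28183976458097066671 + 18104014957011776*√1951/28183976458097066671 ≈ 0.027775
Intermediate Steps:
N = -1/5864 ≈ -0.00017053
z = -1/5864 ≈ -0.00017053
K = -25524 (K = -9399 - 16125 = -25524)
(K + (-3821 - 1*22017))/((√(-2492 + 4443) + z)*(-20166 - 20836) - 38183) = (-25524 + (-3821 - 1*22017))/((√(-2492 + 4443) - 1/5864)*(-20166 - 20836) - 38183) = (-25524 + (-3821 - 22017))/((√1951 - 1/5864)*(-41002) - 38183) = (-25524 - 25838)/((-1/5864 + √1951)*(-41002) - 38183) = -51362/((20501/2932 - 41002*√1951) - 38183) = -51362/(-111932055/2932 - 41002*√1951)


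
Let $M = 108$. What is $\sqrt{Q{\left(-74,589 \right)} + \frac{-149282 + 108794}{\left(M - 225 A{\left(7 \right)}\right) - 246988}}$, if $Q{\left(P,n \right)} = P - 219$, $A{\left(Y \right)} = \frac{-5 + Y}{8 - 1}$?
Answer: $\frac{i \sqrt{218755299043385}}{864305} \approx 17.112 i$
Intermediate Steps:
$A{\left(Y \right)} = - \frac{5}{7} + \frac{Y}{7}$ ($A{\left(Y \right)} = \frac{-5 + Y}{7} = \left(-5 + Y\right) \frac{1}{7} = - \frac{5}{7} + \frac{Y}{7}$)
$Q{\left(P,n \right)} = -219 + P$
$\sqrt{Q{\left(-74,589 \right)} + \frac{-149282 + 108794}{\left(M - 225 A{\left(7 \right)}\right) - 246988}} = \sqrt{\left(-219 - 74\right) + \frac{-149282 + 108794}{\left(108 - 225 \left(- \frac{5}{7} + \frac{1}{7} \cdot 7\right)\right) - 246988}} = \sqrt{-293 - \frac{40488}{\left(108 - 225 \left(- \frac{5}{7} + 1\right)\right) - 246988}} = \sqrt{-293 - \frac{40488}{\left(108 - \frac{450}{7}\right) - 246988}} = \sqrt{-293 - \frac{40488}{\frac{306}{7} - 246988}} = \sqrt{-293 - \frac{40488}{- \frac{1728610}{7}}} = \sqrt{-293 - - \frac{141708}{864305}} = \sqrt{-293 + \frac{141708}{864305}} = \sqrt{- \frac{253099657}{864305}} = \frac{i \sqrt{218755299043385}}{864305}$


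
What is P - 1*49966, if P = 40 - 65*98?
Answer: -56296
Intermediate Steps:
P = -6330 (P = 40 - 6370 = -6330)
P - 1*49966 = -6330 - 1*49966 = -6330 - 49966 = -56296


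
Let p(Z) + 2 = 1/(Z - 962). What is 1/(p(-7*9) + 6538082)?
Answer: 1025/6701531999 ≈ 1.5295e-7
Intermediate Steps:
p(Z) = -2 + 1/(-962 + Z) (p(Z) = -2 + 1/(Z - 962) = -2 + 1/(-962 + Z))
1/(p(-7*9) + 6538082) = 1/((1925 - (-14)*9)/(-962 - 7*9) + 6538082) = 1/((1925 - 2*(-63))/(-962 - 63) + 6538082) = 1/((1925 + 126)/(-1025) + 6538082) = 1/(-1/1025*2051 + 6538082) = 1/(-2051/1025 + 6538082) = 1/(6701531999/1025) = 1025/6701531999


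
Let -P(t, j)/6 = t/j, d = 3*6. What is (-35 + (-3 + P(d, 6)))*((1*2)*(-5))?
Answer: 560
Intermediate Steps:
d = 18
P(t, j) = -6*t/j
(-35 + (-3 + P(d, 6)))*((1*2)*(-5)) = (-35 + (-3 - 6*18/6))*((1*2)*(-5)) = (-35 + (-3 - 6*18*⅙))*(2*(-5)) = (-35 + (-3 - 18))*(-10) = (-35 - 21)*(-10) = -56*(-10) = 560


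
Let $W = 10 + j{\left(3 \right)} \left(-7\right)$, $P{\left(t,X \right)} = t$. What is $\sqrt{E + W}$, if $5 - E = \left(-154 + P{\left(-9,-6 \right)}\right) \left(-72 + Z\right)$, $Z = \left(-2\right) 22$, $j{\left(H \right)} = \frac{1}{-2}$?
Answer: $\frac{7 i \sqrt{1542}}{2} \approx 137.44 i$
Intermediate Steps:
$j{\left(H \right)} = - \frac{1}{2}$
$Z = -44$
$W = \frac{27}{2}$ ($W = 10 - - \frac{7}{2} = 10 + \frac{7}{2} = \frac{27}{2} \approx 13.5$)
$E = -18903$ ($E = 5 - \left(-154 - 9\right) \left(-72 - 44\right) = 5 - \left(-163\right) \left(-116\right) = 5 - 18908 = -18903$)
$\sqrt{E + W} = \sqrt{-18903 + \frac{27}{2}} = \sqrt{- \frac{37779}{2}} = \frac{7 i \sqrt{1542}}{2}$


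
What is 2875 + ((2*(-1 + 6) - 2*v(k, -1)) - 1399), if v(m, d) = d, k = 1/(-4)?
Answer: 1488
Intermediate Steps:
k = -¼ ≈ -0.25000
2875 + ((2*(-1 + 6) - 2*v(k, -1)) - 1399) = 2875 + ((2*(-1 + 6) - 2*(-1)) - 1399) = 2875 + ((2*5 + 2) - 1399) = 2875 + ((10 + 2) - 1399) = 2875 + (12 - 1399) = 2875 - 1387 = 1488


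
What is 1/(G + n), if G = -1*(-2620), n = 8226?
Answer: 1/10846 ≈ 9.2200e-5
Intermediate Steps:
G = 2620
1/(G + n) = 1/(2620 + 8226) = 1/10846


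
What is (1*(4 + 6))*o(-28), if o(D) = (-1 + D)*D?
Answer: 8120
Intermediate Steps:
o(D) = D*(-1 + D)
(1*(4 + 6))*o(-28) = (1*(4 + 6))*(-28*(-1 - 28)) = (1*10)*(-28*(-29)) = 10*812 = 8120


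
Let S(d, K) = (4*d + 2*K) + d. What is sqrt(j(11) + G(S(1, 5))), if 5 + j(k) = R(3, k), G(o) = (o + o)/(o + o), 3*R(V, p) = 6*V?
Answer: sqrt(2) ≈ 1.4142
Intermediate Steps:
R(V, p) = 2*V (R(V, p) = (6*V)/3 = 2*V)
S(d, K) = 2*K + 5*d (S(d, K) = (2*K + 4*d) + d = 2*K + 5*d)
G(o) = 1 (G(o) = (2*o)/((2*o)) = (2*o)*(1/(2*o)) = 1)
j(k) = 1 (j(k) = -5 + 2*3 = -5 + 6 = 1)
sqrt(j(11) + G(S(1, 5))) = sqrt(1 + 1) = sqrt(2)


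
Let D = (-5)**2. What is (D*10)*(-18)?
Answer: -4500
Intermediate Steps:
D = 25
(D*10)*(-18) = (25*10)*(-18) = 250*(-18) = -4500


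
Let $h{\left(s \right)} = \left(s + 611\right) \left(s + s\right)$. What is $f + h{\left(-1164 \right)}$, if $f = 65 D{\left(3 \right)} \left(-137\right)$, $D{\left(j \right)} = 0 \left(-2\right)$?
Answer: $1287384$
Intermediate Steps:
$D{\left(j \right)} = 0$
$h{\left(s \right)} = 2 s \left(611 + s\right)$ ($h{\left(s \right)} = \left(611 + s\right) 2 s = 2 s \left(611 + s\right)$)
$f = 0$ ($f = 65 \cdot 0 \left(-137\right) = 0 \left(-137\right) = 0$)
$f + h{\left(-1164 \right)} = 0 + 2 \left(-1164\right) \left(611 - 1164\right) = 0 + 2 \left(-1164\right) \left(-553\right) = 0 + 1287384 = 1287384$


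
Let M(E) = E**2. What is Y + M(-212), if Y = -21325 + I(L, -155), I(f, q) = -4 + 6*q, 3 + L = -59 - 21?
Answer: 22685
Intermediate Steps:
L = -83 (L = -3 + (-59 - 21) = -3 - 80 = -83)
Y = -22259 (Y = -21325 + (-4 + 6*(-155)) = -21325 + (-4 - 930) = -21325 - 934 = -22259)
Y + M(-212) = -22259 + (-212)**2 = -22259 + 44944 = 22685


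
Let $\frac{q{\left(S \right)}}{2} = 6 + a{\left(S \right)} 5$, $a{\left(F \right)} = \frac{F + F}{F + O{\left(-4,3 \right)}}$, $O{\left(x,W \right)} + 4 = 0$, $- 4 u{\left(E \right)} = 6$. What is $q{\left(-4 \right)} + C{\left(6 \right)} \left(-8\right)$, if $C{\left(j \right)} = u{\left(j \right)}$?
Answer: $34$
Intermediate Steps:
$u{\left(E \right)} = - \frac{3}{2}$ ($u{\left(E \right)} = \left(- \frac{1}{4}\right) 6 = - \frac{3}{2}$)
$C{\left(j \right)} = - \frac{3}{2}$
$O{\left(x,W \right)} = -4$ ($O{\left(x,W \right)} = -4 + 0 = -4$)
$a{\left(F \right)} = \frac{2 F}{-4 + F}$ ($a{\left(F \right)} = \frac{F + F}{F - 4} = \frac{2 F}{-4 + F}$)
$q{\left(S \right)} = 12 + \frac{20 S}{-4 + S}$ ($q{\left(S \right)} = 2 \left(6 + \frac{2 S}{-4 + S} 5\right) = 2 \left(6 + \frac{10 S}{-4 + S}\right) = 12 + \frac{20 S}{-4 + S}$)
$q{\left(-4 \right)} + C{\left(6 \right)} \left(-8\right) = \frac{16 \left(-3 + 2 \left(-4\right)\right)}{-4 - 4} - -12 = \frac{16 \left(-3 - 8\right)}{-8} + 12 = 16 \left(- \frac{1}{8}\right) \left(-11\right) + 12 = 22 + 12 = 34$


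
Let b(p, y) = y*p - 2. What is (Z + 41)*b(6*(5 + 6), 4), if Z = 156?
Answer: 51614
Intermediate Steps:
b(p, y) = -2 + p*y (b(p, y) = p*y - 2 = -2 + p*y)
(Z + 41)*b(6*(5 + 6), 4) = (156 + 41)*(-2 + (6*(5 + 6))*4) = 197*(-2 + (6*11)*4) = 197*(-2 + 66*4) = 197*(-2 + 264) = 197*262 = 51614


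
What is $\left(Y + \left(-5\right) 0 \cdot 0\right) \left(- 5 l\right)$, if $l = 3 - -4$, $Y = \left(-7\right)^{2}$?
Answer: $-1715$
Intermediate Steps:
$Y = 49$
$l = 7$ ($l = 3 + 4 = 7$)
$\left(Y + \left(-5\right) 0 \cdot 0\right) \left(- 5 l\right) = \left(49 + \left(-5\right) 0 \cdot 0\right) \left(\left(-5\right) 7\right) = \left(49 + 0 \cdot 0\right) \left(-35\right) = \left(49 + 0\right) \left(-35\right) = 49 \left(-35\right) = -1715$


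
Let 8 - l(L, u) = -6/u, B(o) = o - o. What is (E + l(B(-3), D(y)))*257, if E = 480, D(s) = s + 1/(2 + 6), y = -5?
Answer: 1626296/13 ≈ 1.2510e+5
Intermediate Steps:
B(o) = 0
D(s) = 1/8 + s (D(s) = s + 1/8 = 1/8 + s)
l(L, u) = 8 + 6/u (l(L, u) = 8 - (-6)/u = 8 + 6/u)
(E + l(B(-3), D(y)))*257 = (480 + (8 + 6/(1/8 - 5)))*257 = (480 + (8 + 6/(-39/8)))*257 = (480 + (8 + 6*(-8/39)))*257 = (480 + (8 - 16/13))*257 = (480 + 88/13)*257 = (6328/13)*257 = 1626296/13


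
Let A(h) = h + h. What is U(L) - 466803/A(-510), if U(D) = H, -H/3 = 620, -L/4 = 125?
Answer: -28047/20 ≈ -1402.3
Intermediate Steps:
L = -500 (L = -4*125 = -500)
H = -1860 (H = -3*620 = -1860)
U(D) = -1860
A(h) = 2*h
U(L) - 466803/A(-510) = -1860 - 466803/(2*(-510)) = -1860 - 466803/(-1020) = -1860 - 466803*(-1)/1020 = -1860 - 1*(-9153/20) = -1860 + 9153/20 = -28047/20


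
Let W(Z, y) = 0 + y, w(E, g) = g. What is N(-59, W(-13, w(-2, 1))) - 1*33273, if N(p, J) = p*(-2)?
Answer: -33155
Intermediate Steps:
W(Z, y) = y
N(p, J) = -2*p
N(-59, W(-13, w(-2, 1))) - 1*33273 = -2*(-59) - 1*33273 = 118 - 33273 = -33155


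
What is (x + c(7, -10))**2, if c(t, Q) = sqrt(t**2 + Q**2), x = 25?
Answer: (25 + sqrt(149))**2 ≈ 1384.3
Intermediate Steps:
c(t, Q) = sqrt(Q**2 + t**2)
(x + c(7, -10))**2 = (25 + sqrt((-10)**2 + 7**2))**2 = (25 + sqrt(100 + 49))**2 = (25 + sqrt(149))**2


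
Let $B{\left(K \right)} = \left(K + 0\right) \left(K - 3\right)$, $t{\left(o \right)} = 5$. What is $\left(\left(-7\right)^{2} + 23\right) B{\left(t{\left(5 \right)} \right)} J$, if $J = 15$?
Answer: $10800$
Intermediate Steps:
$B{\left(K \right)} = K \left(-3 + K\right)$
$\left(\left(-7\right)^{2} + 23\right) B{\left(t{\left(5 \right)} \right)} J = \left(\left(-7\right)^{2} + 23\right) 5 \left(-3 + 5\right) 15 = \left(49 + 23\right) 5 \cdot 2 \cdot 15 = 72 \cdot 10 \cdot 15 = 720 \cdot 15 = 10800$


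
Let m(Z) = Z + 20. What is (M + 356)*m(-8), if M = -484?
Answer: -1536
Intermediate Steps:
m(Z) = 20 + Z
(M + 356)*m(-8) = (-484 + 356)*(20 - 8) = -128*12 = -1536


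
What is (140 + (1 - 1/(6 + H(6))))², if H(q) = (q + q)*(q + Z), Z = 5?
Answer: 378574849/19044 ≈ 19879.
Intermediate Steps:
H(q) = 2*q*(5 + q) (H(q) = (q + q)*(q + 5) = (2*q)*(5 + q) = 2*q*(5 + q))
(140 + (1 - 1/(6 + H(6))))² = (140 + (1 - 1/(6 + 2*6*(5 + 6))))² = (140 + (1 - 1/(6 + 2*6*11)))² = (140 + (1 - 1/(6 + 132)))² = (140 + (1 - 1/138))² = (140 + 137/138)² = (19457/138)² = 378574849/19044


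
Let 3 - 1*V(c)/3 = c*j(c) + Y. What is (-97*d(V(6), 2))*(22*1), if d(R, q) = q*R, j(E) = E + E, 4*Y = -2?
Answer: 877074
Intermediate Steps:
Y = -½ (Y = (¼)*(-2) = -½ ≈ -0.50000)
j(E) = 2*E
V(c) = 21/2 - 6*c² (V(c) = 9 - 3*(c*(2*c) - ½) = 9 - 3*(2*c² - ½) = 9 - 3*(-½ + 2*c²) = 9 + (3/2 - 6*c²) = 21/2 - 6*c²)
d(R, q) = R*q
(-97*d(V(6), 2))*(22*1) = (-97*(21/2 - 6*6²)*2)*(22*1) = -97*(21/2 - 6*36)*2*22 = -97*(21/2 - 216)*2*22 = -(-39867)*2/2*22 = -97*(-411)*22 = 39867*22 = 877074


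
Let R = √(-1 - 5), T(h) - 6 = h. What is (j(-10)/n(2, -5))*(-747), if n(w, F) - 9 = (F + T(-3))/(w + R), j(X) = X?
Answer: 321210/371 - 7470*I*√6/371 ≈ 865.79 - 49.32*I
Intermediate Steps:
T(h) = 6 + h
R = I*√6 (R = √(-6) = I*√6 ≈ 2.4495*I)
n(w, F) = 9 + (3 + F)/(w + I*√6) (n(w, F) = 9 + (F + (6 - 3))/(w + I*√6) = 9 + (F + 3)/(w + I*√6) = 9 + (3 + F)/(w + I*√6))
(j(-10)/n(2, -5))*(-747) = -10*(2 + I*√6)/(3 - 5 + 9*2 + 9*I*√6)*(-747) = -10*(2 + I*√6)/(3 - 5 + 18 + 9*I*√6)*(-747) = -10*(2 + I*√6)/(16 + 9*I*√6)*(-747) = 7470*(2 + I*√6)/(16 + 9*I*√6)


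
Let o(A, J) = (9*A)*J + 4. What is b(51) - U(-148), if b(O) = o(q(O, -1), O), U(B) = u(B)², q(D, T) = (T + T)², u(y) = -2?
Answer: 1836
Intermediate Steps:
q(D, T) = 4*T² (q(D, T) = (2*T)² = 4*T²)
o(A, J) = 4 + 9*A*J (o(A, J) = 9*A*J + 4 = 4 + 9*A*J)
U(B) = 4 (U(B) = (-2)² = 4)
b(O) = 4 + 36*O (b(O) = 4 + 9*(4*(-1)²)*O = 4 + 9*(4*1)*O = 4 + 9*4*O = 4 + 36*O)
b(51) - U(-148) = (4 + 36*51) - 1*4 = (4 + 1836) - 4 = 1840 - 4 = 1836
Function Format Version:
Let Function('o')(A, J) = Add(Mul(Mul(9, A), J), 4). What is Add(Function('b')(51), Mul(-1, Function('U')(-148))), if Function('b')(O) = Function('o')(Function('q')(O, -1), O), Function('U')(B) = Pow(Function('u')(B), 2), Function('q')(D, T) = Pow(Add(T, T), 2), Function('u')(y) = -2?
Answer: 1836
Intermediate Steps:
Function('q')(D, T) = Mul(4, Pow(T, 2)) (Function('q')(D, T) = Pow(Mul(2, T), 2) = Mul(4, Pow(T, 2)))
Function('o')(A, J) = Add(4, Mul(9, A, J)) (Function('o')(A, J) = Add(Mul(9, A, J), 4) = Add(4, Mul(9, A, J)))
Function('U')(B) = 4 (Function('U')(B) = Pow(-2, 2) = 4)
Function('b')(O) = Add(4, Mul(36, O)) (Function('b')(O) = Add(4, Mul(9, Mul(4, Pow(-1, 2)), O)) = Add(4, Mul(9, Mul(4, 1), O)) = Add(4, Mul(9, 4, O)) = Add(4, Mul(36, O)))
Add(Function('b')(51), Mul(-1, Function('U')(-148))) = Add(Add(4, Mul(36, 51)), Mul(-1, 4)) = Add(Add(4, 1836), -4) = Add(1840, -4) = 1836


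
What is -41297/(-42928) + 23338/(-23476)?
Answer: -8091323/251944432 ≈ -0.032116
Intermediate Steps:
-41297/(-42928) + 23338/(-23476) = -41297*(-1/42928) + 23338*(-1/23476) = 41297/42928 - 11669/11738 = -8091323/251944432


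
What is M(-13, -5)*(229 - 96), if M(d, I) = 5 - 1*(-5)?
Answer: 1330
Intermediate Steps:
M(d, I) = 10 (M(d, I) = 5 + 5 = 10)
M(-13, -5)*(229 - 96) = 10*(229 - 96) = 10*133 = 1330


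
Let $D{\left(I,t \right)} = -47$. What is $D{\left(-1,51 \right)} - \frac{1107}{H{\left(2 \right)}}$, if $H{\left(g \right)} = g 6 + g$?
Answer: $- \frac{1765}{14} \approx -126.07$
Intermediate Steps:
$H{\left(g \right)} = 7 g$ ($H{\left(g \right)} = 6 g + g = 7 g$)
$D{\left(-1,51 \right)} - \frac{1107}{H{\left(2 \right)}} = -47 - \frac{1107}{7 \cdot 2} = -47 - \frac{1107}{14} = - \frac{1765}{14}$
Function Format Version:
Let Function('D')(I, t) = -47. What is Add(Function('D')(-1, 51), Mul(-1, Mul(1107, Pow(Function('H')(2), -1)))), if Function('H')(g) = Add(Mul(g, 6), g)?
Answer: Rational(-1765, 14) ≈ -126.07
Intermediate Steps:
Function('H')(g) = Mul(7, g) (Function('H')(g) = Add(Mul(6, g), g) = Mul(7, g))
Add(Function('D')(-1, 51), Mul(-1, Mul(1107, Pow(Function('H')(2), -1)))) = Add(-47, Mul(-1, Mul(1107, Pow(Mul(7, 2), -1)))) = Add(-47, Mul(-1, Mul(1107, Pow(14, -1)))) = Add(-47, Mul(-1, Mul(1107, Rational(1, 14)))) = Add(-47, Mul(-1, Rational(1107, 14))) = Add(-47, Rational(-1107, 14)) = Rational(-1765, 14)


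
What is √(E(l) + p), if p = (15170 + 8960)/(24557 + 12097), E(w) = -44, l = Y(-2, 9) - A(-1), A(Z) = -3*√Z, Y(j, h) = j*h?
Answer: I*√14557557621/18327 ≈ 6.5834*I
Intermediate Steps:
Y(j, h) = h*j
l = -18 + 3*I (l = 9*(-2) - (-3)*√(-1) = -18 - (-3)*I = -18 + 3*I ≈ -18.0 + 3.0*I)
p = 12065/18327 (p = 24130/36654 = 24130*(1/36654) = 12065/18327 ≈ 0.65832)
√(E(l) + p) = √(-44 + 12065/18327) = √(-794323/18327) = I*√14557557621/18327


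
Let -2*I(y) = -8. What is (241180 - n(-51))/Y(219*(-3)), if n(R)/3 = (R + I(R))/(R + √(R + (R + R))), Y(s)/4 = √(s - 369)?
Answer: (4100013*√114 - 241180*I*√1938)/(1368*(√17 + 17*I)) ≈ -0.0049428 - 1882.4*I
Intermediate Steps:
I(y) = 4 (I(y) = -½*(-8) = 4)
Y(s) = 4*√(-369 + s) (Y(s) = 4*√(s - 369) = 4*√(-369 + s))
n(R) = 3*(4 + R)/(R + √3*√R) (n(R) = 3*((R + 4)/(R + √(R + (R + R)))) = 3*((4 + R)/(R + √(R + 2*R))) = 3*((4 + R)/(R + √(3*R))) = 3*((4 + R)/(R + √3*√R)) = 3*(4 + R)/(R + √3*√R))
(241180 - n(-51))/Y(219*(-3)) = (241180 - 3*(4 - 51)/(-51 + √3*√(-51)))/((4*√(-369 + 219*(-3)))) = (241180 - 3*(-47)/(-51 + √3*(I*√51)))/((4*√(-369 - 657))) = (241180 - 3*(-47)/(-51 + 3*I*√17))/((4*√(-1026))) = (241180 - (-141)/(-51 + 3*I*√17))/((4*(3*I*√114))) = (241180 + 141/(-51 + 3*I*√17))/((12*I*√114)) = (241180 + 141/(-51 + 3*I*√17))*(-I*√114/1368) = -I*√114*(241180 + 141/(-51 + 3*I*√17))/1368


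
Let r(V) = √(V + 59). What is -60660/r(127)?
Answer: -10110*√186/31 ≈ -4447.8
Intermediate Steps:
r(V) = √(59 + V)
-60660/r(127) = -60660/√(59 + 127) = -60660*√186/186 = -10110*√186/31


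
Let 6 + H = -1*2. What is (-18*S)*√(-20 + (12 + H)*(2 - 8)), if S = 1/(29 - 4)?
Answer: -36*I*√11/25 ≈ -4.7759*I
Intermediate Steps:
S = 1/25 ≈ 0.040000
H = -8 (H = -6 - 1*2 = -6 - 2 = -8)
(-18*S)*√(-20 + (12 + H)*(2 - 8)) = (-18*1/25)*√(-20 + (12 - 8)*(2 - 8)) = -18*√(-20 + 4*(-6))/25 = -18*√(-20 - 24)/25 = -36*I*√11/25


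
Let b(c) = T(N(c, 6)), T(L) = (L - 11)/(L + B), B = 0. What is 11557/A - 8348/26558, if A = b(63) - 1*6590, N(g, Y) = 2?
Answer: -361981692/175136731 ≈ -2.0669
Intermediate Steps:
T(L) = (-11 + L)/L (T(L) = (L - 11)/(L + 0) = (-11 + L)/L)
b(c) = -9/2 (b(c) = (-11 + 2)/2 = (1/2)*(-9) = -9/2)
A = -13189/2 (A = -9/2 - 1*6590 = -9/2 - 6590 = -13189/2 ≈ -6594.5)
11557/A - 8348/26558 = 11557/(-13189/2) - 8348/26558 = 11557*(-2/13189) - 8348*1/26558 = -23114/13189 - 4174/13279 = -361981692/175136731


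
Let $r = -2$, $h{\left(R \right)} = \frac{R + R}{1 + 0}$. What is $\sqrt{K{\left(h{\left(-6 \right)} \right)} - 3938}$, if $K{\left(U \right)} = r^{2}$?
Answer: $i \sqrt{3934} \approx 62.722 i$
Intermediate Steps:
$h{\left(R \right)} = 2 R$ ($h{\left(R \right)} = \frac{2 R}{1} = 2 R 1 = 2 R$)
$K{\left(U \right)} = 4$ ($K{\left(U \right)} = \left(-2\right)^{2} = 4$)
$\sqrt{K{\left(h{\left(-6 \right)} \right)} - 3938} = \sqrt{4 - 3938} = \sqrt{-3934} = i \sqrt{3934}$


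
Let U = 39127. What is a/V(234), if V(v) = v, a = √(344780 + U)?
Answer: √383907/234 ≈ 2.6479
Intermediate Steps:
a = √383907 (a = √(344780 + 39127) = √383907 ≈ 619.60)
a/V(234) = √383907/234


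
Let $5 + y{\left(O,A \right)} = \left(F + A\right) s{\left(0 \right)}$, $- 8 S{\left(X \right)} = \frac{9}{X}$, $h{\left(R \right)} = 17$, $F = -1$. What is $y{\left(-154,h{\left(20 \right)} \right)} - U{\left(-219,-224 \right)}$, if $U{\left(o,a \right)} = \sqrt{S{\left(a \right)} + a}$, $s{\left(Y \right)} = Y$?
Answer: $-5 - \frac{i \sqrt{2809793}}{112} \approx -5.0 - 14.966 i$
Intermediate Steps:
$S{\left(X \right)} = - \frac{9}{8 X}$ ($S{\left(X \right)} = - \frac{9 \frac{1}{X}}{8} = - \frac{9}{8 X}$)
$y{\left(O,A \right)} = -5$ ($y{\left(O,A \right)} = -5 + \left(-1 + A\right) 0 = -5 + 0 = -5$)
$U{\left(o,a \right)} = \sqrt{a - \frac{9}{8 a}}$ ($U{\left(o,a \right)} = \sqrt{- \frac{9}{8 a} + a} = \sqrt{a - \frac{9}{8 a}}$)
$y{\left(-154,h{\left(20 \right)} \right)} - U{\left(-219,-224 \right)} = -5 - \frac{\sqrt{- \frac{18}{-224} + 16 \left(-224\right)}}{4} = -5 - \frac{\sqrt{\left(-18\right) \left(- \frac{1}{224}\right) - 3584}}{4} = -5 - \frac{\sqrt{\frac{9}{112} - 3584}}{4} = -5 - \frac{\sqrt{- \frac{401399}{112}}}{4} = -5 - \frac{\frac{1}{28} i \sqrt{2809793}}{4} = -5 - \frac{i \sqrt{2809793}}{112}$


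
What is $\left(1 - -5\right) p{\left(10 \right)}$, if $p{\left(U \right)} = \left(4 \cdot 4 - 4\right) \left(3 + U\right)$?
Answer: $936$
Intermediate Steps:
$p{\left(U \right)} = 36 + 12 U$ ($p{\left(U \right)} = \left(16 - 4\right) \left(3 + U\right) = 12 \left(3 + U\right) = 36 + 12 U$)
$\left(1 - -5\right) p{\left(10 \right)} = \left(1 - -5\right) \left(36 + 12 \cdot 10\right) = \left(1 + 5\right) \left(36 + 120\right) = 6 \cdot 156 = 936$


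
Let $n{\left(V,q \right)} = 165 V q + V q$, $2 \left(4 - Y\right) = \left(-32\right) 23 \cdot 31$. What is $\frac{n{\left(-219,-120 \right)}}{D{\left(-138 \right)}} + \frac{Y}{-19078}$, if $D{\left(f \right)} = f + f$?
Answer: $- \frac{3467939298}{219397} \approx -15807.0$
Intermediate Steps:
$D{\left(f \right)} = 2 f$
$Y = 11412$ ($Y = 4 - \frac{\left(-32\right) 23 \cdot 31}{2} = 4 - \frac{\left(-736\right) 31}{2} = 4 - -11408 = 4 + 11408 = 11412$)
$n{\left(V,q \right)} = 166 V q$ ($n{\left(V,q \right)} = 165 V q + V q = 166 V q$)
$\frac{n{\left(-219,-120 \right)}}{D{\left(-138 \right)}} + \frac{Y}{-19078} = \frac{166 \left(-219\right) \left(-120\right)}{2 \left(-138\right)} + \frac{11412}{-19078} = \frac{4362480}{-276} + 11412 \left(- \frac{1}{19078}\right) = 4362480 \left(- \frac{1}{276}\right) - \frac{5706}{9539} = - \frac{363540}{23} - \frac{5706}{9539} = - \frac{3467939298}{219397}$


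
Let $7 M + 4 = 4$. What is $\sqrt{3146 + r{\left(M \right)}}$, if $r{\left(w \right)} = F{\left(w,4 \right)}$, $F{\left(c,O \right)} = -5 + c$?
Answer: $3 \sqrt{349} \approx 56.045$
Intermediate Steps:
$M = 0$ ($M = - \frac{4}{7} + \frac{1}{7} \cdot 4 = - \frac{4}{7} + \frac{4}{7} = 0$)
$r{\left(w \right)} = -5 + w$
$\sqrt{3146 + r{\left(M \right)}} = \sqrt{3146 + \left(-5 + 0\right)} = \sqrt{3146 - 5} = \sqrt{3141} = 3 \sqrt{349}$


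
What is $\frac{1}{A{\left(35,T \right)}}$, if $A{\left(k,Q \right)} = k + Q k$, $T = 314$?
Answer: $\frac{1}{11025} \approx 9.0703 \cdot 10^{-5}$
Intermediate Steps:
$\frac{1}{A{\left(35,T \right)}} = \frac{1}{35 \left(1 + 314\right)} = \frac{1}{35 \cdot 315} = \frac{1}{11025}$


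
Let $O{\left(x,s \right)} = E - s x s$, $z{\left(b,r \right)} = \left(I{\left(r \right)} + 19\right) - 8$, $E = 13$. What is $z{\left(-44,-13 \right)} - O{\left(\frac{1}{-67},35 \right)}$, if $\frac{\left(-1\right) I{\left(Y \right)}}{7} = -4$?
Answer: $\frac{517}{67} \approx 7.7164$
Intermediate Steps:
$I{\left(Y \right)} = 28$ ($I{\left(Y \right)} = \left(-7\right) \left(-4\right) = 28$)
$z{\left(b,r \right)} = 39$ ($z{\left(b,r \right)} = \left(28 + 19\right) - 8 = 47 - 8 = 39$)
$O{\left(x,s \right)} = 13 - x s^{2}$ ($O{\left(x,s \right)} = 13 - s x s = 13 - s s x = 13 - x s^{2}$)
$z{\left(-44,-13 \right)} - O{\left(\frac{1}{-67},35 \right)} = 39 - \left(13 - \frac{35^{2}}{-67}\right) = 39 - \left(13 - \left(- \frac{1}{67}\right) 1225\right) = 39 - \left(13 + \frac{1225}{67}\right) = 39 - \frac{2096}{67} = \frac{517}{67}$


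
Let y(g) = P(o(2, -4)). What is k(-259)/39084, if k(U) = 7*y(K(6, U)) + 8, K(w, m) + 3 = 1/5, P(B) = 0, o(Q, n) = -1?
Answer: 2/9771 ≈ 0.00020469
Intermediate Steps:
K(w, m) = -14/5 (K(w, m) = -3 + 1/5 = -14/5)
y(g) = 0
k(U) = 8 (k(U) = 7*0 + 8 = 0 + 8 = 8)
k(-259)/39084 = 8/39084 = 8*(1/39084) = 2/9771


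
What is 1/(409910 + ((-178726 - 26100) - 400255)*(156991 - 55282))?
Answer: -1/61541773519 ≈ -1.6249e-11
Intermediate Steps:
1/(409910 + ((-178726 - 26100) - 400255)*(156991 - 55282)) = 1/(409910 + (-204826 - 400255)*101709) = 1/(409910 - 605081*101709) = 1/(409910 - 61542183429) = 1/(-61541773519) = -1/61541773519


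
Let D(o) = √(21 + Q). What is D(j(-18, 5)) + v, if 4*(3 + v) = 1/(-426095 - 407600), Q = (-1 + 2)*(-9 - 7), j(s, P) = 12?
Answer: -10004341/3334780 + √5 ≈ -0.76393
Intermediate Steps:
Q = -16 (Q = 1*(-16) = -16)
v = -10004341/3334780 (v = -3 + 1/(4*(-426095 - 407600)) = -3 + (¼)/(-833695) = -3 + (¼)*(-1/833695) = -3 - 1/3334780 = -10004341/3334780 ≈ -3.0000)
D(o) = √5 (D(o) = √(21 - 16) = √5)
D(j(-18, 5)) + v = √5 - 10004341/3334780 = -10004341/3334780 + √5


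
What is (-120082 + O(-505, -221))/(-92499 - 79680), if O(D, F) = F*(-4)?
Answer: 119198/172179 ≈ 0.69229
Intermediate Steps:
O(D, F) = -4*F
(-120082 + O(-505, -221))/(-92499 - 79680) = (-120082 - 4*(-221))/(-92499 - 79680) = (-120082 + 884)/(-172179) = -119198*(-1/172179) = 119198/172179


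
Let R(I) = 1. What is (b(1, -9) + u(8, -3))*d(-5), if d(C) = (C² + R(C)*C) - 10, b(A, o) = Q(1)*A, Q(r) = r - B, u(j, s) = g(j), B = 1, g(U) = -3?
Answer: -30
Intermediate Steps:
u(j, s) = -3
Q(r) = -1 + r (Q(r) = r - 1*1 = r - 1 = -1 + r)
b(A, o) = 0 (b(A, o) = (-1 + 1)*A = 0*A = 0)
d(C) = -10 + C + C² (d(C) = (C² + 1*C) - 10 = (C² + C) - 10 = (C + C²) - 10 = -10 + C + C²)
(b(1, -9) + u(8, -3))*d(-5) = (0 - 3)*(-10 - 5 + (-5)²) = -3*(-10 - 5 + 25) = -3*10 = -30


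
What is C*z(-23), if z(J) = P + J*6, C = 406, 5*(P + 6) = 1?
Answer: -291914/5 ≈ -58383.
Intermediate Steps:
P = -29/5 (P = -6 + (⅕)*1 = -6 + ⅕ = -29/5 ≈ -5.8000)
z(J) = -29/5 + 6*J (z(J) = -29/5 + J*6 = -29/5 + 6*J)
C*z(-23) = 406*(-29/5 + 6*(-23)) = 406*(-29/5 - 138) = 406*(-719/5) = -291914/5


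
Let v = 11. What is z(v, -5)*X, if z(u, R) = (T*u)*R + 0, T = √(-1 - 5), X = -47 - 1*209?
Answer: 14080*I*√6 ≈ 34489.0*I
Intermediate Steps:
X = -256 (X = -47 - 209 = -256)
T = I*√6 (T = √(-6) = I*√6 ≈ 2.4495*I)
z(u, R) = I*R*u*√6 (z(u, R) = ((I*√6)*u)*R + 0 = (I*u*√6)*R + 0 = I*R*u*√6 + 0 = I*R*u*√6)
z(v, -5)*X = (I*(-5)*11*√6)*(-256) = -55*I*√6*(-256) = 14080*I*√6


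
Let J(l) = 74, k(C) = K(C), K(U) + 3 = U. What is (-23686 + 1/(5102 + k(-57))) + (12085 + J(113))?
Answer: -58119133/5042 ≈ -11527.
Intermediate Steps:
K(U) = -3 + U
k(C) = -3 + C
(-23686 + 1/(5102 + k(-57))) + (12085 + J(113)) = (-23686 + 1/(5102 + (-3 - 57))) + (12085 + 74) = (-23686 + 1/(5102 - 60)) + 12159 = (-23686 + 1/5042) + 12159 = -119424811/5042 + 12159 = -58119133/5042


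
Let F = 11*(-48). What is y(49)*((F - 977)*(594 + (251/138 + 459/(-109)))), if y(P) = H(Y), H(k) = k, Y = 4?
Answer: -26785884650/7521 ≈ -3.5615e+6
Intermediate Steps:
F = -528
y(P) = 4
y(49)*((F - 977)*(594 + (251/138 + 459/(-109)))) = 4*((-528 - 977)*(594 + (251/138 + 459/(-109)))) = 4*(-1505*(594 + (251*(1/138) + 459*(-1/109)))) = 4*(-1505*(594 + (251/138 - 459/109))) = 4*(-1505*(594 - 35983/15042)) = 4*(-1505*8898965/15042) = 4*(-13392942325/15042) = -26785884650/7521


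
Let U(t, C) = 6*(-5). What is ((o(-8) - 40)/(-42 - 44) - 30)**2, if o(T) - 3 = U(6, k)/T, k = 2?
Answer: 103774969/118336 ≈ 876.95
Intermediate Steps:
U(t, C) = -30
o(T) = 3 - 30/T
((o(-8) - 40)/(-42 - 44) - 30)**2 = (((3 - 30/(-8)) - 40)/(-42 - 44) - 30)**2 = (((3 - 30*(-1/8)) - 40)/(-86) - 30)**2 = (((3 + 15/4) - 40)*(-1/86) - 30)**2 = ((27/4 - 40)*(-1/86) - 30)**2 = (-133/4*(-1/86) - 30)**2 = (133/344 - 30)**2 = (-10187/344)**2 = 103774969/118336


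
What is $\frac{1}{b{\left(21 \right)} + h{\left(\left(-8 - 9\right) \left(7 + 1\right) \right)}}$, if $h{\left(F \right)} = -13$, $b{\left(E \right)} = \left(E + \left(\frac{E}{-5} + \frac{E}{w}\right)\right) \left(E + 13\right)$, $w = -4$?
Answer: $\frac{10}{3797} \approx 0.0026337$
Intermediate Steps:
$b{\left(E \right)} = \frac{11 E \left(13 + E\right)}{20}$ ($b{\left(E \right)} = \left(E + \left(\frac{E}{-5} + \frac{E}{-4}\right)\right) \left(E + 13\right) = \left(E + \left(E \left(- \frac{1}{5}\right) + E \left(- \frac{1}{4}\right)\right)\right) \left(13 + E\right) = \left(E - \frac{9 E}{20}\right) \left(13 + E\right) = \frac{11 E}{20} \left(13 + E\right) = \frac{11 E \left(13 + E\right)}{20}$)
$\frac{1}{b{\left(21 \right)} + h{\left(\left(-8 - 9\right) \left(7 + 1\right) \right)}} = \frac{1}{\frac{11}{20} \cdot 21 \left(13 + 21\right) - 13} = \frac{1}{\frac{11}{20} \cdot 21 \cdot 34 - 13} = \frac{1}{\frac{3927}{10} - 13} = \frac{1}{\frac{3797}{10}} = \frac{10}{3797}$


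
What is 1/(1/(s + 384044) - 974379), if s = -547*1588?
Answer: -484592/472176268369 ≈ -1.0263e-6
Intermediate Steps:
s = -868636
1/(1/(s + 384044) - 974379) = 1/(1/(-868636 + 384044) - 974379) = 1/(1/(-484592) - 974379) = 1/(-1/484592 - 974379) = 1/(-472176268369/484592) = -484592/472176268369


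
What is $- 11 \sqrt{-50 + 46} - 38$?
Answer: $-38 - 22 i \approx -38.0 - 22.0 i$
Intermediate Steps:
$- 11 \sqrt{-50 + 46} - 38 = - 11 \sqrt{-4} - 38 = - 11 \cdot 2 i - 38 = - 22 i - 38 = -38 - 22 i$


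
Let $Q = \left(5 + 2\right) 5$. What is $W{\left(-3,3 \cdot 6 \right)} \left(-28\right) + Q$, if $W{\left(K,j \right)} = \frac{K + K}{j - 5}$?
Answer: $\frac{623}{13} \approx 47.923$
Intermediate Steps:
$Q = 35$ ($Q = 7 \cdot 5 = 35$)
$W{\left(K,j \right)} = \frac{2 K}{-5 + j}$
$W{\left(-3,3 \cdot 6 \right)} \left(-28\right) + Q = 2 \left(-3\right) \frac{1}{-5 + 3 \cdot 6} \left(-28\right) + 35 = 2 \left(-3\right) \frac{1}{-5 + 18} \left(-28\right) + 35 = 2 \left(-3\right) \frac{1}{13} \left(-28\right) + 35 = \left(- \frac{6}{13}\right) \left(-28\right) + 35 = \frac{168}{13} + 35 = \frac{623}{13}$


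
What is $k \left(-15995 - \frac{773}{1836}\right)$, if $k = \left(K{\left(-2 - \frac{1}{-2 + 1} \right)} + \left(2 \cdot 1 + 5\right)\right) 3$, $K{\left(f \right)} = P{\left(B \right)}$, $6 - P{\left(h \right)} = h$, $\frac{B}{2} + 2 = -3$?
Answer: $- \frac{675454639}{612} \approx -1.1037 \cdot 10^{6}$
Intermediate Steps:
$B = -10$ ($B = -4 + 2 \left(-3\right) = -4 - 6 = -10$)
$P{\left(h \right)} = 6 - h$
$K{\left(f \right)} = 16$ ($K{\left(f \right)} = 6 - -10 = 6 + 10 = 16$)
$k = 69$ ($k = \left(16 + \left(2 \cdot 1 + 5\right)\right) 3 = \left(16 + \left(2 + 5\right)\right) 3 = \left(16 + 7\right) 3 = 23 \cdot 3 = 69$)
$k \left(-15995 - \frac{773}{1836}\right) = 69 \left(-15995 - \frac{773}{1836}\right) = 69 \left(- \frac{29367593}{1836}\right) = - \frac{675454639}{612}$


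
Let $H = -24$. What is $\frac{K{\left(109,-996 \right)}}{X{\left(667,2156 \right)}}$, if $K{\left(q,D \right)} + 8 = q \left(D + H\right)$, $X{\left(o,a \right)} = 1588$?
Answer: $- \frac{27797}{397} \approx -70.018$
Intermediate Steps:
$K{\left(q,D \right)} = -8 + q \left(-24 + D\right)$ ($K{\left(q,D \right)} = -8 + q \left(D - 24\right) = -8 + q \left(-24 + D\right)$)
$\frac{K{\left(109,-996 \right)}}{X{\left(667,2156 \right)}} = \frac{-8 - 2616 - 108564}{1588} = \left(-8 - 2616 - 108564\right) \frac{1}{1588} = \left(-111188\right) \frac{1}{1588} = - \frac{27797}{397}$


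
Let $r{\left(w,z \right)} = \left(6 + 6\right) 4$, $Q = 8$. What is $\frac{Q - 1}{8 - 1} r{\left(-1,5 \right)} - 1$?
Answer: $47$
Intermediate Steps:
$r{\left(w,z \right)} = 48$ ($r{\left(w,z \right)} = 12 \cdot 4 = 48$)
$\frac{Q - 1}{8 - 1} r{\left(-1,5 \right)} - 1 = \frac{8 - 1}{8 - 1} \cdot 48 - 1 = \frac{7}{8 - 1} \cdot 48 - 1 = \frac{7}{7} \cdot 48 - 1 = 7 \cdot \frac{1}{7} \cdot 48 - 1 = 1 \cdot 48 - 1 = 48 - 1 = 47$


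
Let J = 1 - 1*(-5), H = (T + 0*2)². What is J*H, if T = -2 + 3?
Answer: 6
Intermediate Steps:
T = 1
H = 1 (H = (1 + 0*2)² = (1 + 0)² = 1² = 1)
J = 6 (J = 1 + 5 = 6)
J*H = 6*1 = 6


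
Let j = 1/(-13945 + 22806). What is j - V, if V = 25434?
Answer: -225370673/8861 ≈ -25434.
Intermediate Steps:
j = 1/8861 ≈ 0.00011285
j - V = 1/8861 - 1*25434 = 1/8861 - 25434 = -225370673/8861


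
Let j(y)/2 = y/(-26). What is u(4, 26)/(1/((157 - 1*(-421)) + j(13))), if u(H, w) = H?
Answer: 2308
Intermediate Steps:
j(y) = -y/13 (j(y) = 2*(y/(-26)) = 2*(y*(-1/26)) = 2*(-y/26) = -y/13)
u(4, 26)/(1/((157 - 1*(-421)) + j(13))) = 4/(1/((157 - 1*(-421)) - 1/13*13)) = 4/(1/((157 + 421) - 1)) = 4/(1/(578 - 1)) = 4/(1/577) = 4*577 = 2308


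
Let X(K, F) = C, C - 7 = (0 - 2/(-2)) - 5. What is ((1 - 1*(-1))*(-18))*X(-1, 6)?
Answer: -108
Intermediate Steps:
C = 3 (C = 7 + ((0 - 2/(-2)) - 5) = 7 + ((0 - 2*(-½)) - 5) = 7 + ((0 + 1) - 5) = 7 + (1 - 5) = 7 - 4 = 3)
X(K, F) = 3
((1 - 1*(-1))*(-18))*X(-1, 6) = ((1 - 1*(-1))*(-18))*3 = ((1 + 1)*(-18))*3 = (2*(-18))*3 = -36*3 = -108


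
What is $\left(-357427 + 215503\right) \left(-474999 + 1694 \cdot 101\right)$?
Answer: $43131413220$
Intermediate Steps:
$\left(-357427 + 215503\right) \left(-474999 + 1694 \cdot 101\right) = - 141924 \left(-474999 + 171094\right) = \left(-141924\right) \left(-303905\right) = 43131413220$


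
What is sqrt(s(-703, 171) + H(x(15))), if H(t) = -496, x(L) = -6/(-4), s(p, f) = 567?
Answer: sqrt(71) ≈ 8.4261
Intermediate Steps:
x(L) = 3/2 (x(L) = -6*(-1/4) = 3/2)
sqrt(s(-703, 171) + H(x(15))) = sqrt(567 - 496) = sqrt(71)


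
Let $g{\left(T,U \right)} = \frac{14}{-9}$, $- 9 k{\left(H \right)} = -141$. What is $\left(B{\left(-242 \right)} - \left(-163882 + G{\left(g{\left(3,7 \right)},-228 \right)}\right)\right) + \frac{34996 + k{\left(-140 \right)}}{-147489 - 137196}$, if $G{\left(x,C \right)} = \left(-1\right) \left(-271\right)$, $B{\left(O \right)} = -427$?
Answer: $\frac{27873601217}{170811} \approx 1.6318 \cdot 10^{5}$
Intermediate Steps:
$k{\left(H \right)} = \frac{47}{3}$ ($k{\left(H \right)} = \left(- \frac{1}{9}\right) \left(-141\right) = \frac{47}{3}$)
$g{\left(T,U \right)} = - \frac{14}{9}$ ($g{\left(T,U \right)} = 14 \left(- \frac{1}{9}\right) = - \frac{14}{9}$)
$G{\left(x,C \right)} = 271$
$\left(B{\left(-242 \right)} - \left(-163882 + G{\left(g{\left(3,7 \right)},-228 \right)}\right)\right) + \frac{34996 + k{\left(-140 \right)}}{-147489 - 137196} = \left(-427 + \left(163882 - 271\right)\right) + \frac{34996 + \frac{47}{3}}{-147489 - 137196} = \left(-427 + \left(163882 - 271\right)\right) + \frac{105035}{3 \left(-284685\right)} = \left(-427 + 163611\right) + \frac{105035}{3} \left(- \frac{1}{284685}\right) = 163184 - \frac{21007}{170811} = \frac{27873601217}{170811}$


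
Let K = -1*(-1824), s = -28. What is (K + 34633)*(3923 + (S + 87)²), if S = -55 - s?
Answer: 274266011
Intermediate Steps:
S = -27 (S = -55 - 1*(-28) = -55 + 28 = -27)
K = 1824
(K + 34633)*(3923 + (S + 87)²) = (1824 + 34633)*(3923 + (-27 + 87)²) = 36457*(3923 + 60²) = 36457*(3923 + 3600) = 36457*7523 = 274266011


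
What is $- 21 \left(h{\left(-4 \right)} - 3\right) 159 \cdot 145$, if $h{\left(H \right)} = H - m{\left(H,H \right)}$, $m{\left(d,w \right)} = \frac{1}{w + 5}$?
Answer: $3873240$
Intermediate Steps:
$m{\left(d,w \right)} = \frac{1}{5 + w}$
$h{\left(H \right)} = H - \frac{1}{5 + H}$
$- 21 \left(h{\left(-4 \right)} - 3\right) 159 \cdot 145 = - 21 \left(\frac{-1 - 4 \left(5 - 4\right)}{5 - 4} - 3\right) 159 \cdot 145 = - 21 \left(\frac{-1 - 4}{1} - 3\right) 159 \cdot 145 = - 21 \left(1 \left(-1 - 4\right) - 3\right) 159 \cdot 145 = - 21 \left(1 \left(-5\right) - 3\right) 159 \cdot 145 = - 21 \left(-5 - 3\right) 159 \cdot 145 = \left(-21\right) \left(-8\right) 159 \cdot 145 = 168 \cdot 159 \cdot 145 = 26712 \cdot 145 = 3873240$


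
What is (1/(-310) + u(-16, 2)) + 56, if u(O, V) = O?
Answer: 12399/310 ≈ 39.997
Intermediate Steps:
(1/(-310) + u(-16, 2)) + 56 = (1/(-310) - 16) + 56 = (-1/310 - 16) + 56 = -4961/310 + 56 = 12399/310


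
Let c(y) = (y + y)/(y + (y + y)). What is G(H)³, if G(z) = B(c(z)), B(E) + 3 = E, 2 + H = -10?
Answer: -343/27 ≈ -12.704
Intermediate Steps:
H = -12 (H = -2 - 10 = -12)
c(y) = ⅔ (c(y) = (2*y)/(y + 2*y) = (2*y)/((3*y)) = (2*y)*(1/(3*y)) = ⅔)
B(E) = -3 + E
G(z) = -7/3 (G(z) = -3 + ⅔ = -7/3)
G(H)³ = (-7/3)³ = -343/27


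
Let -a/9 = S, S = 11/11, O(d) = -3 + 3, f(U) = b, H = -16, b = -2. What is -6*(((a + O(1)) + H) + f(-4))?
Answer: 162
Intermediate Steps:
f(U) = -2
O(d) = 0
S = 1 (S = 11*(1/11) = 1)
a = -9 (a = -9*1 = -9)
-6*(((a + O(1)) + H) + f(-4)) = -6*(((-9 + 0) - 16) - 2) = -6*((-9 - 16) - 2) = -6*(-25 - 2) = -6*(-27) = 162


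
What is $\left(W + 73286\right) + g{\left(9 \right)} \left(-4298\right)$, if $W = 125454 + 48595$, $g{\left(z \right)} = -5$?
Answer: $268825$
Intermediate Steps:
$W = 174049$
$\left(W + 73286\right) + g{\left(9 \right)} \left(-4298\right) = \left(174049 + 73286\right) - -21490 = 247335 + 21490 = 268825$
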